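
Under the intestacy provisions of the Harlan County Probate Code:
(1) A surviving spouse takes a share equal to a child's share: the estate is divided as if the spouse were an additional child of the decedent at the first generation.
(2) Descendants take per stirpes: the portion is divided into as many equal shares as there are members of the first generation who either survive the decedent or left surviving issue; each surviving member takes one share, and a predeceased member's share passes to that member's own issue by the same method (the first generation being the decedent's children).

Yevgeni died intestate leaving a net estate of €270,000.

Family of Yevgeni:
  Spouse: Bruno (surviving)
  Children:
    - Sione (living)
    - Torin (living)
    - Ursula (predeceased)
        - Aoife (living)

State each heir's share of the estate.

The spouse counts as an additional share at the children's level, so there are 4 primary shares of €67,500. Bruno takes one such share (€67,500).
The children's combined portion (€202,500) is divided into 3 shares of €67,500: Sione and Torin each take €67,500; Ursula's €67,500 share passes to Ursula's issue.
Ursula's share (€67,500) passes entirely to Aoife.

Bruno: €67,500; Sione: €67,500; Torin: €67,500; Aoife: €67,500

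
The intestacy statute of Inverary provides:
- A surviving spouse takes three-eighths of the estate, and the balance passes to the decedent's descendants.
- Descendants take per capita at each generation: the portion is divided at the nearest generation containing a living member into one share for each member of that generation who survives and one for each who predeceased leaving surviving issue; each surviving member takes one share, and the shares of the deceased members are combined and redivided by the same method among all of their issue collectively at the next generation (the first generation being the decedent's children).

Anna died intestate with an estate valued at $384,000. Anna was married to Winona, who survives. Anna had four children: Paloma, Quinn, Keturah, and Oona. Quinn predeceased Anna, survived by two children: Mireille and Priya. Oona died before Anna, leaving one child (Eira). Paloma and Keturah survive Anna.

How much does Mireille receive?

Winona takes three-eighths of $384,000 = $144,000. The remaining $240,000 passes to the descendants.
The descendants' portion ($240,000) is divided at the children's generation into 4 shares of $60,000. Paloma and Keturah each take $60,000. The 2 shares of the deceased (Quinn and Oona) are combined into a pool of $120,000.
That pool ($120,000) is divided at the grandchildren's generation equally among Mireille, Priya, and Eira: $40,000 each.

Mireille receives $40,000.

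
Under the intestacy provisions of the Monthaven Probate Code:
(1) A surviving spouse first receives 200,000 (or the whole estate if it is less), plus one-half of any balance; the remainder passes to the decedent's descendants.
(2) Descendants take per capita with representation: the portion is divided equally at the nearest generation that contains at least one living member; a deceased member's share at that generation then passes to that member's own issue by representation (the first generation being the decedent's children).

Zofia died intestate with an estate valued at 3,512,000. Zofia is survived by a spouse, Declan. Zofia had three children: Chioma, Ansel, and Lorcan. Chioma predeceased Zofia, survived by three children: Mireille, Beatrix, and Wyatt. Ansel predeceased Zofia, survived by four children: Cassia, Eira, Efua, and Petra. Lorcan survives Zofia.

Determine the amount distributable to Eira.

Declan first takes 200,000, leaving a balance of 3,312,000. Declan then takes one-half of the balance (1,656,000), for a total of 1,856,000. The remaining 1,656,000 passes to the descendants.
The descendants' portion (1,656,000) is divided into 3 shares of 552,000: Lorcan takes 552,000; Chioma's 552,000 share passes to Chioma's issue; Ansel's 552,000 share passes to Ansel's issue.
Chioma's share (552,000) is divided into 3 shares of 184,000: Mireille, Beatrix, and Wyatt each take 184,000.
Ansel's share (552,000) is divided into 4 shares of 138,000: Cassia, Eira, Efua, and Petra each take 138,000.

Eira receives 138,000.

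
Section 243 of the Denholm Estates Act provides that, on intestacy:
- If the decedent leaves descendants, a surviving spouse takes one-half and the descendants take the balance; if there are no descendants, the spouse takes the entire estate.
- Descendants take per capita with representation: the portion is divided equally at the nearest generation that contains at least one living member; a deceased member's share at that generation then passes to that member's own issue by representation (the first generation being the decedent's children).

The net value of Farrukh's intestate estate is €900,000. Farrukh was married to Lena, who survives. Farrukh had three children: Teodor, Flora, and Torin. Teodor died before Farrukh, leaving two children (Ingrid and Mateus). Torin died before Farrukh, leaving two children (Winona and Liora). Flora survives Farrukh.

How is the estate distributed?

Lena takes one-half of €900,000 = €450,000. The remaining €450,000 passes to the descendants.
The descendants' portion (€450,000) is divided into 3 shares of €150,000: Flora takes €150,000; Teodor's €150,000 share passes to Teodor's issue; Torin's €150,000 share passes to Torin's issue.
Teodor's share (€150,000) is divided into 2 shares of €75,000: Ingrid and Mateus each take €75,000.
Torin's share (€150,000) is divided into 2 shares of €75,000: Winona and Liora each take €75,000.

Lena: €450,000; Ingrid: €75,000; Mateus: €75,000; Flora: €150,000; Winona: €75,000; Liora: €75,000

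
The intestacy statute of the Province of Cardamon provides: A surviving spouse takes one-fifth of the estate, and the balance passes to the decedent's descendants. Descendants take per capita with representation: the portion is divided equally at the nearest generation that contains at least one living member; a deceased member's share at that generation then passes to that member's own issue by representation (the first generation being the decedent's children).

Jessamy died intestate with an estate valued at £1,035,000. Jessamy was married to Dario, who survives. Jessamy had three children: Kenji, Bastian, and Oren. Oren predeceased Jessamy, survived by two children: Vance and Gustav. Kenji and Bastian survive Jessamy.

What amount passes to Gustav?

Dario takes one-fifth of £1,035,000 = £207,000. The remaining £828,000 passes to the descendants.
The descendants' portion (£828,000) is divided into 3 shares of £276,000: Kenji and Bastian each take £276,000; Oren's £276,000 share passes to Oren's issue.
Oren's share (£276,000) is divided into 2 shares of £138,000: Vance and Gustav each take £138,000.

Gustav receives £138,000.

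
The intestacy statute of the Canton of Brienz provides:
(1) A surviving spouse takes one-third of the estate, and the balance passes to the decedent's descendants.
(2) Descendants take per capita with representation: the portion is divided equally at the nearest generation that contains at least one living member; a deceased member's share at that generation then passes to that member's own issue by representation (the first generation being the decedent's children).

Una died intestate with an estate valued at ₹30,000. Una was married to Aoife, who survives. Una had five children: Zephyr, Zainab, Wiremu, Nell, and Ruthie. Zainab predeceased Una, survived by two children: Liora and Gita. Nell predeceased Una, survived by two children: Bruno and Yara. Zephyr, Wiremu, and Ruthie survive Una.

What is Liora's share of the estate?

Liora receives ₹2,000.

Aoife takes one-third of ₹30,000 = ₹10,000. The remaining ₹20,000 passes to the descendants.
The descendants' portion (₹20,000) is divided into 5 shares of ₹4,000: Zephyr, Wiremu, and Ruthie each take ₹4,000; Zainab's ₹4,000 share passes to Zainab's issue; Nell's ₹4,000 share passes to Nell's issue.
Zainab's share (₹4,000) is divided into 2 shares of ₹2,000: Liora and Gita each take ₹2,000.
Nell's share (₹4,000) is divided into 2 shares of ₹2,000: Bruno and Yara each take ₹2,000.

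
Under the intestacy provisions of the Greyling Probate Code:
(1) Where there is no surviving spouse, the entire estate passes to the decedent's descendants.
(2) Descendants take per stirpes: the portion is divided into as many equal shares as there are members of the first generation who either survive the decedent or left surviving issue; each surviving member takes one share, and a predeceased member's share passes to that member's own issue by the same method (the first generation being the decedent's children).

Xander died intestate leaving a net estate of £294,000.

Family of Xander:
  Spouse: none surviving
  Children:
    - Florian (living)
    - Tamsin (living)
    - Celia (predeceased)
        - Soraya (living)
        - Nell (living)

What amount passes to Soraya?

The entire £294,000 passes to the descendants.
That amount (£294,000) is divided into 3 shares of £98,000: Florian and Tamsin each take £98,000; Celia's £98,000 share passes to Celia's issue.
Celia's share (£98,000) is divided into 2 shares of £49,000: Soraya and Nell each take £49,000.

Soraya receives £49,000.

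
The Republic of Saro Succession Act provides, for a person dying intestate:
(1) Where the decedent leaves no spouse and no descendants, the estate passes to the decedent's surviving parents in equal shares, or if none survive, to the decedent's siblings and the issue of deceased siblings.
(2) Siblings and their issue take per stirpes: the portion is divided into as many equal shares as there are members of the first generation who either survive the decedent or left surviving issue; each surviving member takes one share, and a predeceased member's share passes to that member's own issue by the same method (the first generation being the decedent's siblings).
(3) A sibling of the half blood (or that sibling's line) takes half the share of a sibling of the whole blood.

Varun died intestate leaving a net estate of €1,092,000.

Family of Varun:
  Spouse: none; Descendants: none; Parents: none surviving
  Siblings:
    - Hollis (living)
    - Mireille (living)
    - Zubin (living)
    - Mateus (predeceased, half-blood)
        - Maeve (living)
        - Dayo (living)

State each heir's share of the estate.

The entire €1,092,000 passes to the siblings and their issue.
Counting each half-blood sibling's line as half a unit, there are 7/2 units in €1,092,000, so one unit is €312,000. Whole-blood lines (Hollis, Mireille, and Zubin) take €312,000 each; half-blood lines (Mateus) take €156,000 each.
Mateus's share (€156,000) is divided into 2 shares of €78,000: Maeve and Dayo each take €78,000.

Hollis: €312,000; Mireille: €312,000; Zubin: €312,000; Maeve: €78,000; Dayo: €78,000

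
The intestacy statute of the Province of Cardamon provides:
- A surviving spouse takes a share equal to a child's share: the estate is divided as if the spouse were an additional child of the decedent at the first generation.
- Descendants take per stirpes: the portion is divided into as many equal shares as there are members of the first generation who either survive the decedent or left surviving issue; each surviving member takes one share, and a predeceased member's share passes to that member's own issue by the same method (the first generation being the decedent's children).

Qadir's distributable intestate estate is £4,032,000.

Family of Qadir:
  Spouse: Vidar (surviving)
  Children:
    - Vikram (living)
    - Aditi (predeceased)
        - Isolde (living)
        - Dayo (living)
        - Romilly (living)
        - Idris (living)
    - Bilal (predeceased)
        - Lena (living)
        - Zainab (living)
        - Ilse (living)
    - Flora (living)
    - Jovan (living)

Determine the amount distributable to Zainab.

The spouse counts as an additional share at the children's level, so there are 6 primary shares of £672,000. Vidar takes one such share (£672,000).
The children's combined portion (£3,360,000) is divided into 5 shares of £672,000: Vikram, Flora, and Jovan each take £672,000; Aditi's £672,000 share passes to Aditi's issue; Bilal's £672,000 share passes to Bilal's issue.
Aditi's share (£672,000) is divided into 4 shares of £168,000: Isolde, Dayo, Romilly, and Idris each take £168,000.
Bilal's share (£672,000) is divided into 3 shares of £224,000: Lena, Zainab, and Ilse each take £224,000.

Zainab receives £224,000.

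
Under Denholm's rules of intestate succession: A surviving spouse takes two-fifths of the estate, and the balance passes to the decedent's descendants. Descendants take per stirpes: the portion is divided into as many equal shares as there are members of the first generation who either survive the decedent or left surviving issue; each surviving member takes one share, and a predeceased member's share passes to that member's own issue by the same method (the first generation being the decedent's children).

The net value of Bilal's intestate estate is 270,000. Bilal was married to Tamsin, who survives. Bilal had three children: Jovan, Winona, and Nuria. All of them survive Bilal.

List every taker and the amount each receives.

Tamsin takes two-fifths of 270,000 = 108,000. The remaining 162,000 passes to the descendants.
The descendants' portion (162,000) is divided into 3 shares of 54,000: Jovan, Winona, and Nuria each take 54,000.

Tamsin: 108,000; Jovan: 54,000; Winona: 54,000; Nuria: 54,000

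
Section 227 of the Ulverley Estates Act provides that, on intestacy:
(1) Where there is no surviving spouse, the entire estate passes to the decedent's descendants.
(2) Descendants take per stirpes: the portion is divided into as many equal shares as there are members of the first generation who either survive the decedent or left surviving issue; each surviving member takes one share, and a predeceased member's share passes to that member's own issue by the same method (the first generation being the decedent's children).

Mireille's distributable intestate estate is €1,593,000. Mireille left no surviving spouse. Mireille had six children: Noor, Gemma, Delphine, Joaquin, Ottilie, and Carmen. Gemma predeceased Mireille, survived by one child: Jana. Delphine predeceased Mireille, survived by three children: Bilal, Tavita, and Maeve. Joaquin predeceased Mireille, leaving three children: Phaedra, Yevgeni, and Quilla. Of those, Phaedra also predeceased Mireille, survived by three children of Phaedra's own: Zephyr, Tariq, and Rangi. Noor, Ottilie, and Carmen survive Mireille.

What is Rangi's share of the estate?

The entire €1,593,000 passes to the descendants.
That amount (€1,593,000) is divided into 6 shares of €265,500: Noor, Ottilie, and Carmen each take €265,500; Gemma's €265,500 share passes to Gemma's issue; Delphine's €265,500 share passes to Delphine's issue; Joaquin's €265,500 share passes to Joaquin's issue.
Gemma's share (€265,500) passes entirely to Jana.
Delphine's share (€265,500) is divided into 3 shares of €88,500: Bilal, Tavita, and Maeve each take €88,500.
Joaquin's share (€265,500) is divided into 3 shares of €88,500: Yevgeni and Quilla each take €88,500; Phaedra's €88,500 share passes to Phaedra's issue.
Phaedra's share (€88,500) is divided into 3 shares of €29,500: Zephyr, Tariq, and Rangi each take €29,500.

Rangi receives €29,500.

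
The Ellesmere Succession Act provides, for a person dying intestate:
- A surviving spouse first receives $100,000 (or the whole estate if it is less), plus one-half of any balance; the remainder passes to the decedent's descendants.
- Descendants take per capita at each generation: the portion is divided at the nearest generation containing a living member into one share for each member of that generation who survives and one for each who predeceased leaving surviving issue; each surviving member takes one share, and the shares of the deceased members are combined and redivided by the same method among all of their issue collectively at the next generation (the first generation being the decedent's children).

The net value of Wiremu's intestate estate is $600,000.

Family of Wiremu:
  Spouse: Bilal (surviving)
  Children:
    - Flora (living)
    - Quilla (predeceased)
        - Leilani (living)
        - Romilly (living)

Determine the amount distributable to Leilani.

Leilani receives $62,500.

Bilal first takes $100,000, leaving a balance of $500,000. Bilal then takes one-half of the balance ($250,000), for a total of $350,000. The remaining $250,000 passes to the descendants.
The descendants' portion ($250,000) is divided at the children's generation into 2 shares of $125,000. Flora takes $125,000. The remaining share for the deceased Quilla ($125,000) is carried to the next generation.
That pool ($125,000) is divided at the grandchildren's generation equally among Leilani and Romilly: $62,500 each.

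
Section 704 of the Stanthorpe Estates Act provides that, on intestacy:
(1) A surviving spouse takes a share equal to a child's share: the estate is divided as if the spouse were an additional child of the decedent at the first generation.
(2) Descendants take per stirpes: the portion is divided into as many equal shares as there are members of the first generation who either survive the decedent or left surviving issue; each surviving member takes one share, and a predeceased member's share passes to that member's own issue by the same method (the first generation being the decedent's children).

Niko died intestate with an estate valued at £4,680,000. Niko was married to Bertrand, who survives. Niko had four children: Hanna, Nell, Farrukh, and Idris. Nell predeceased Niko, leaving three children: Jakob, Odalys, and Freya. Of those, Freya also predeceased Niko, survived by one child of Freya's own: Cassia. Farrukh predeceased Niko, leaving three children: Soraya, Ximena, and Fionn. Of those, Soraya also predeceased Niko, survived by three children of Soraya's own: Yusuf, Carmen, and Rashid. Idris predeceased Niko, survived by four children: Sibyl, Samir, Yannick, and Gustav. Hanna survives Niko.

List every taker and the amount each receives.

Bertrand: £936,000; Hanna: £936,000; Jakob: £312,000; Odalys: £312,000; Cassia: £312,000; Yusuf: £104,000; Carmen: £104,000; Rashid: £104,000; Ximena: £312,000; Fionn: £312,000; Sibyl: £234,000; Samir: £234,000; Yannick: £234,000; Gustav: £234,000

The spouse counts as an additional share at the children's level, so there are 5 primary shares of £936,000. Bertrand takes one such share (£936,000).
The children's combined portion (£3,744,000) is divided into 4 shares of £936,000: Hanna takes £936,000; Nell's £936,000 share passes to Nell's issue; Farrukh's £936,000 share passes to Farrukh's issue; Idris's £936,000 share passes to Idris's issue.
Nell's share (£936,000) is divided into 3 shares of £312,000: Jakob and Odalys each take £312,000; Freya's £312,000 share passes to Freya's issue.
Freya's share (£312,000) passes entirely to Cassia.
Farrukh's share (£936,000) is divided into 3 shares of £312,000: Ximena and Fionn each take £312,000; Soraya's £312,000 share passes to Soraya's issue.
Soraya's share (£312,000) is divided into 3 shares of £104,000: Yusuf, Carmen, and Rashid each take £104,000.
Idris's share (£936,000) is divided into 4 shares of £234,000: Sibyl, Samir, Yannick, and Gustav each take £234,000.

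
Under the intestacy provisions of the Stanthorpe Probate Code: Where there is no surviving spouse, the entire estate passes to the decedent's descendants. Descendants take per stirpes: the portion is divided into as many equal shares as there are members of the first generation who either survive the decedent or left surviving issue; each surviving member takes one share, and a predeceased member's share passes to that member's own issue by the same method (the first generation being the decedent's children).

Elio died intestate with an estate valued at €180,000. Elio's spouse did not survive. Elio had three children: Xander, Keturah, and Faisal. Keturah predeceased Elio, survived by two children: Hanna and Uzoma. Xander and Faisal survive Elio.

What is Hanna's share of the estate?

Hanna receives €30,000.

The entire €180,000 passes to the descendants.
That amount (€180,000) is divided into 3 shares of €60,000: Xander and Faisal each take €60,000; Keturah's €60,000 share passes to Keturah's issue.
Keturah's share (€60,000) is divided into 2 shares of €30,000: Hanna and Uzoma each take €30,000.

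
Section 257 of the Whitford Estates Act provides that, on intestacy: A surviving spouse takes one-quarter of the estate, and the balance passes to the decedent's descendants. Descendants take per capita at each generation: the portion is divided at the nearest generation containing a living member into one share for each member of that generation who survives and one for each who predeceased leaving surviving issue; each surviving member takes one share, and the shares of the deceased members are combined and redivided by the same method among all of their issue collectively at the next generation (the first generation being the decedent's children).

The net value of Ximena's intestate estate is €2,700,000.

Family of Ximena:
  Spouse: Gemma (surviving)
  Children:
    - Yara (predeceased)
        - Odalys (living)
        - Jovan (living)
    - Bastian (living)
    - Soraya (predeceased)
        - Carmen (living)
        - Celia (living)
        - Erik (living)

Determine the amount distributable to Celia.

Gemma takes one-quarter of €2,700,000 = €675,000. The remaining €2,025,000 passes to the descendants.
The descendants' portion (€2,025,000) is divided at the children's generation into 3 shares of €675,000. Bastian takes €675,000. The 2 shares of the deceased (Yara and Soraya) are combined into a pool of €1,350,000.
That pool (€1,350,000) is divided at the grandchildren's generation equally among Odalys, Jovan, Carmen, Celia, and Erik: €270,000 each.

Celia receives €270,000.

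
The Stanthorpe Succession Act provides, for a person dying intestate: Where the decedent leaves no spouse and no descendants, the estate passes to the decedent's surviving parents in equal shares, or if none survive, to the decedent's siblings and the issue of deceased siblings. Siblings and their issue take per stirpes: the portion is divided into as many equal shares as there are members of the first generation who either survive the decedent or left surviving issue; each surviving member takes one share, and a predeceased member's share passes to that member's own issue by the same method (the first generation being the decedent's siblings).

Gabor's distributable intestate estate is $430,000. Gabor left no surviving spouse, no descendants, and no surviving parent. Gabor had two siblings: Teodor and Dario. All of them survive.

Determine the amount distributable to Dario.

The entire $430,000 passes to the siblings and their issue.
That amount ($430,000) is divided into 2 shares of $215,000: Teodor and Dario each take $215,000.

Dario receives $215,000.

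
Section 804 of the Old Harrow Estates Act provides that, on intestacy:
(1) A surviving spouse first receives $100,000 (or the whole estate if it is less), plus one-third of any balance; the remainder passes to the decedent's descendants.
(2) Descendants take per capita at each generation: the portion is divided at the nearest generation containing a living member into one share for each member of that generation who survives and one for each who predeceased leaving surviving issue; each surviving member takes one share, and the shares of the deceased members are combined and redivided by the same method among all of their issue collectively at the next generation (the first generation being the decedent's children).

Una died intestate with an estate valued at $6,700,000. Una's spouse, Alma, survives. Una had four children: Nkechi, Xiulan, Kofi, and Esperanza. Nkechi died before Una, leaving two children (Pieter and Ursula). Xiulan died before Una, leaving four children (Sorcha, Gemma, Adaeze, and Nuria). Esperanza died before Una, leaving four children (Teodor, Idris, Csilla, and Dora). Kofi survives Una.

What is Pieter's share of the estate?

Pieter receives $330,000.

Alma first takes $100,000, leaving a balance of $6,600,000. Alma then takes one-third of the balance ($2,200,000), for a total of $2,300,000. The remaining $4,400,000 passes to the descendants.
The descendants' portion ($4,400,000) is divided at the children's generation into 4 shares of $1,100,000. Kofi takes $1,100,000. The 3 shares of the deceased (Nkechi, Xiulan, and Esperanza) are combined into a pool of $3,300,000.
That pool ($3,300,000) is divided at the grandchildren's generation equally among Pieter, Ursula, Sorcha, Gemma, Adaeze, Nuria, Teodor, Idris, Csilla, and Dora: $330,000 each.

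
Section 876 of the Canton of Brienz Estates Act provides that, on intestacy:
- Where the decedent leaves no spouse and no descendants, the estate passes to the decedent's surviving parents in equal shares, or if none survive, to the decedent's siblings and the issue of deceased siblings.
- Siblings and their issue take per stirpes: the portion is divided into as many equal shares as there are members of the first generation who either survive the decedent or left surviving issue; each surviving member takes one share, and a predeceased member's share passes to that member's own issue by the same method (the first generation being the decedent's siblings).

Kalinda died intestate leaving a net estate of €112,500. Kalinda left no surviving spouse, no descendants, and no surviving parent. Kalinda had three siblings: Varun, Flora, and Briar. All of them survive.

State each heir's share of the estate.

The entire €112,500 passes to the siblings and their issue.
That amount (€112,500) is divided into 3 shares of €37,500: Varun, Flora, and Briar each take €37,500.

Varun: €37,500; Flora: €37,500; Briar: €37,500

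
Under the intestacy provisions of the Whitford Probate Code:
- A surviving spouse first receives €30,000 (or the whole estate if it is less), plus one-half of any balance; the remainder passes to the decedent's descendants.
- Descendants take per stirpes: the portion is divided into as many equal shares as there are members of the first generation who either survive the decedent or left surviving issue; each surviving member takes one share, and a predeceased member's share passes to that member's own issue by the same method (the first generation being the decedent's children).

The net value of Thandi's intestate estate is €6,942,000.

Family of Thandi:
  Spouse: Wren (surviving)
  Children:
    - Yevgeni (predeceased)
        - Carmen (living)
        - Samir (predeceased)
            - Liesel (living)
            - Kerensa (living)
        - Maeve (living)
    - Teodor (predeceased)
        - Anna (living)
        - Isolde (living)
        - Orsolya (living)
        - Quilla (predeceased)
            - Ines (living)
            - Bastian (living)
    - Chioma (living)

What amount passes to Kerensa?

Wren first takes €30,000, leaving a balance of €6,912,000. Wren then takes one-half of the balance (€3,456,000), for a total of €3,486,000. The remaining €3,456,000 passes to the descendants.
The descendants' portion (€3,456,000) is divided into 3 shares of €1,152,000: Chioma takes €1,152,000; Yevgeni's €1,152,000 share passes to Yevgeni's issue; Teodor's €1,152,000 share passes to Teodor's issue.
Yevgeni's share (€1,152,000) is divided into 3 shares of €384,000: Carmen and Maeve each take €384,000; Samir's €384,000 share passes to Samir's issue.
Samir's share (€384,000) is divided into 2 shares of €192,000: Liesel and Kerensa each take €192,000.
Teodor's share (€1,152,000) is divided into 4 shares of €288,000: Anna, Isolde, and Orsolya each take €288,000; Quilla's €288,000 share passes to Quilla's issue.
Quilla's share (€288,000) is divided into 2 shares of €144,000: Ines and Bastian each take €144,000.

Kerensa receives €192,000.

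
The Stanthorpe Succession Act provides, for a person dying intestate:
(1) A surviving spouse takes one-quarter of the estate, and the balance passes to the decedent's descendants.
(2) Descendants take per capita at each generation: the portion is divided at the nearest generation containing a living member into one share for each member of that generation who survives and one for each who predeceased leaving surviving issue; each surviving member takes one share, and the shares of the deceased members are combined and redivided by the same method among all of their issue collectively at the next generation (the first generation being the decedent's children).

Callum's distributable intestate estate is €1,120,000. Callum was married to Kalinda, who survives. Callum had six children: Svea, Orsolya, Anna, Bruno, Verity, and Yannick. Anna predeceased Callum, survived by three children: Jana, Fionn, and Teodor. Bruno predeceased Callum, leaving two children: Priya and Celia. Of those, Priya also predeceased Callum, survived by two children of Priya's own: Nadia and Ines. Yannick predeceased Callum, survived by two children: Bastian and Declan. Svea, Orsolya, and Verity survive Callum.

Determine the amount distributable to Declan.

Declan receives €60,000.

Kalinda takes one-quarter of €1,120,000 = €280,000. The remaining €840,000 passes to the descendants.
The descendants' portion (€840,000) is divided at the children's generation into 6 shares of €140,000. Svea, Orsolya, and Verity each take €140,000. The 3 shares of the deceased (Anna, Bruno, and Yannick) are combined into a pool of €420,000.
That pool (€420,000) is divided at the grandchildren's generation into 7 shares of €60,000. Jana, Fionn, Teodor, Celia, Bastian, and Declan each take €60,000. The remaining share for the deceased Priya (€60,000) is carried to the next generation.
That pool (€60,000) is divided at the great-grandchildren's generation equally among Nadia and Ines: €30,000 each.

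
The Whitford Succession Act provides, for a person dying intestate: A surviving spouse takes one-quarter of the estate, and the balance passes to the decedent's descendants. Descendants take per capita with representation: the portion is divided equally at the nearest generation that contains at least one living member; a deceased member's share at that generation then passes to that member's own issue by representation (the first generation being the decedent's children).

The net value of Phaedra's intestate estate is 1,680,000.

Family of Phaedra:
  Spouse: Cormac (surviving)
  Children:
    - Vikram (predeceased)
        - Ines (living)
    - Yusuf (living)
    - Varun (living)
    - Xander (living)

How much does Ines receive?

Ines receives 315,000.

Cormac takes one-quarter of 1,680,000 = 420,000. The remaining 1,260,000 passes to the descendants.
The descendants' portion (1,260,000) is divided into 4 shares of 315,000: Yusuf, Varun, and Xander each take 315,000; Vikram's 315,000 share passes to Vikram's issue.
Vikram's share (315,000) passes entirely to Ines.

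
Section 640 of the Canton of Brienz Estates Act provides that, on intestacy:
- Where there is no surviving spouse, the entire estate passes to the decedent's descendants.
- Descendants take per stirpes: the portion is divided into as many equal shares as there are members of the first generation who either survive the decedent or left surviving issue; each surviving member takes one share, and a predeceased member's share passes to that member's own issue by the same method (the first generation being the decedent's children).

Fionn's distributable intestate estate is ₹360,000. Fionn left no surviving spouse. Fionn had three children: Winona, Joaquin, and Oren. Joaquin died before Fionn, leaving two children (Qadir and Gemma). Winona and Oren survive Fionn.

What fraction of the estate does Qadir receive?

Qadir receives 1/6 of the estate.

The entire ₹360,000 passes to the descendants.
That amount (₹360,000) is divided into 3 shares of ₹120,000: Winona and Oren each take ₹120,000; Joaquin's ₹120,000 share passes to Joaquin's issue.
Joaquin's share (₹120,000) is divided into 2 shares of ₹60,000: Qadir and Gemma each take ₹60,000.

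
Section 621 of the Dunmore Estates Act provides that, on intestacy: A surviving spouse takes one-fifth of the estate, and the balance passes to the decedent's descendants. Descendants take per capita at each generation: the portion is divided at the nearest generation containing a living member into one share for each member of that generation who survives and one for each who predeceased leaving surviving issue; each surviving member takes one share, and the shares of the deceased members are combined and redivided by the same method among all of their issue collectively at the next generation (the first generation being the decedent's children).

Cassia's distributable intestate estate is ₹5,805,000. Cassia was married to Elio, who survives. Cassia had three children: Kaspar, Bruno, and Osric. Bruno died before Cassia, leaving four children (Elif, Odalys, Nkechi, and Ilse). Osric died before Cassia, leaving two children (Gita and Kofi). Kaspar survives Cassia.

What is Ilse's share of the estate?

Elio takes one-fifth of ₹5,805,000 = ₹1,161,000. The remaining ₹4,644,000 passes to the descendants.
The descendants' portion (₹4,644,000) is divided at the children's generation into 3 shares of ₹1,548,000. Kaspar takes ₹1,548,000. The 2 shares of the deceased (Bruno and Osric) are combined into a pool of ₹3,096,000.
That pool (₹3,096,000) is divided at the grandchildren's generation equally among Elif, Odalys, Nkechi, Ilse, Gita, and Kofi: ₹516,000 each.

Ilse receives ₹516,000.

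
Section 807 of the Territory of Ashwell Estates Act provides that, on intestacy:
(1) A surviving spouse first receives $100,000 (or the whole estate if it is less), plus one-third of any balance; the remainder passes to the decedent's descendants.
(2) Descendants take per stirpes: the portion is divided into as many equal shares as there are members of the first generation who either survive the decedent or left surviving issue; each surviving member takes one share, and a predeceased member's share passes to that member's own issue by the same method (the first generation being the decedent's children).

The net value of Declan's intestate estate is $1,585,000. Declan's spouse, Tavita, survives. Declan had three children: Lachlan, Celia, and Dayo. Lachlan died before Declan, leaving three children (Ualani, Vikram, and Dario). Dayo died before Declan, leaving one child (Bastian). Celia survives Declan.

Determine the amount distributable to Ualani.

Ualani receives $110,000.

Tavita first takes $100,000, leaving a balance of $1,485,000. Tavita then takes one-third of the balance ($495,000), for a total of $595,000. The remaining $990,000 passes to the descendants.
The descendants' portion ($990,000) is divided into 3 shares of $330,000: Celia takes $330,000; Lachlan's $330,000 share passes to Lachlan's issue; Dayo's $330,000 share passes to Dayo's issue.
Lachlan's share ($330,000) is divided into 3 shares of $110,000: Ualani, Vikram, and Dario each take $110,000.
Dayo's share ($330,000) passes entirely to Bastian.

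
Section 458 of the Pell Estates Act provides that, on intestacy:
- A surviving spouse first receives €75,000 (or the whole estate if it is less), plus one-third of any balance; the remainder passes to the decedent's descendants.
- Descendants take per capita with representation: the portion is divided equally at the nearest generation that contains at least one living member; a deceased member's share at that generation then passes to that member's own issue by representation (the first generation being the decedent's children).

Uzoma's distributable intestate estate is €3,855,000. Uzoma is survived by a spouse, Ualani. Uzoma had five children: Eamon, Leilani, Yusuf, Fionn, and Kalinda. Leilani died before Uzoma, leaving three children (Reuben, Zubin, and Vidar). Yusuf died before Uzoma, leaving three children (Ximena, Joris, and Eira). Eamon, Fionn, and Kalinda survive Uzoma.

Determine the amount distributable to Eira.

Eira receives €168,000.

Ualani first takes €75,000, leaving a balance of €3,780,000. Ualani then takes one-third of the balance (€1,260,000), for a total of €1,335,000. The remaining €2,520,000 passes to the descendants.
The descendants' portion (€2,520,000) is divided into 5 shares of €504,000: Eamon, Fionn, and Kalinda each take €504,000; Leilani's €504,000 share passes to Leilani's issue; Yusuf's €504,000 share passes to Yusuf's issue.
Leilani's share (€504,000) is divided into 3 shares of €168,000: Reuben, Zubin, and Vidar each take €168,000.
Yusuf's share (€504,000) is divided into 3 shares of €168,000: Ximena, Joris, and Eira each take €168,000.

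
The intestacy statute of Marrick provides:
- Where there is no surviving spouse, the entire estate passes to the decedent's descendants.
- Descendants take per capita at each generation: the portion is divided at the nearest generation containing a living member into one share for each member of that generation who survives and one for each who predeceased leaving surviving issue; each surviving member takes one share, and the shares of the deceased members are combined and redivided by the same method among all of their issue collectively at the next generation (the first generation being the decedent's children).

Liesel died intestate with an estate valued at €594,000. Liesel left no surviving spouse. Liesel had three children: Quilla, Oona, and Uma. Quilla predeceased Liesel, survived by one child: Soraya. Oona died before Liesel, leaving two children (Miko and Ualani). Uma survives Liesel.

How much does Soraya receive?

The entire €594,000 passes to the descendants.
That amount (€594,000) is divided at the children's generation into 3 shares of €198,000. Uma takes €198,000. The 2 shares of the deceased (Quilla and Oona) are combined into a pool of €396,000.
That pool (€396,000) is divided at the grandchildren's generation equally among Soraya, Miko, and Ualani: €132,000 each.

Soraya receives €132,000.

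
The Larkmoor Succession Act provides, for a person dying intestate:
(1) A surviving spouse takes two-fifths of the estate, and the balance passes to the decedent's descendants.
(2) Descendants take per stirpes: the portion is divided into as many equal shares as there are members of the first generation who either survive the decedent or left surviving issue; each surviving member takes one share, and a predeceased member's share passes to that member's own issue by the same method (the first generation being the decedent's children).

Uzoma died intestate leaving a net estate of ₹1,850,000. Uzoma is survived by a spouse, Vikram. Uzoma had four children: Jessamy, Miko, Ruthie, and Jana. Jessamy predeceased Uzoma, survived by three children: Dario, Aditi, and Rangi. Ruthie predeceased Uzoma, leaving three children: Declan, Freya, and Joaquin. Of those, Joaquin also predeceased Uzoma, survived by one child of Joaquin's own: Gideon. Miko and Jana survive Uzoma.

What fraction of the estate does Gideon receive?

Gideon receives 1/20 of the estate.

Vikram takes two-fifths of ₹1,850,000 = ₹740,000. The remaining ₹1,110,000 passes to the descendants.
The descendants' portion (₹1,110,000) is divided into 4 shares of ₹277,500: Miko and Jana each take ₹277,500; Jessamy's ₹277,500 share passes to Jessamy's issue; Ruthie's ₹277,500 share passes to Ruthie's issue.
Jessamy's share (₹277,500) is divided into 3 shares of ₹92,500: Dario, Aditi, and Rangi each take ₹92,500.
Ruthie's share (₹277,500) is divided into 3 shares of ₹92,500: Declan and Freya each take ₹92,500; Joaquin's ₹92,500 share passes to Joaquin's issue.
Joaquin's share (₹92,500) passes entirely to Gideon.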